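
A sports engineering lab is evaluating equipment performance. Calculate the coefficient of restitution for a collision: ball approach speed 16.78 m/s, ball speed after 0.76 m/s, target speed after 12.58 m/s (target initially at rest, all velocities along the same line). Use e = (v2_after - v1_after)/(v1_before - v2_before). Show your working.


e = (v2_after - v1_after) / (v1_before - v2_before)
Numerator = 12.58 - 0.76 = 11.82
Denominator = 16.78 - 0 = 16.78
e = 11.82 / 16.78 = 0.7044

0.7044


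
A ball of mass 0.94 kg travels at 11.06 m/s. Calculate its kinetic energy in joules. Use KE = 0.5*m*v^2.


KE = 0.5 * m * v^2
KE = 0.5 * 0.94 * 11.06^2
KE = 0.5 * 0.94 * 122.3236 = 57.4921 J

57.4921 J


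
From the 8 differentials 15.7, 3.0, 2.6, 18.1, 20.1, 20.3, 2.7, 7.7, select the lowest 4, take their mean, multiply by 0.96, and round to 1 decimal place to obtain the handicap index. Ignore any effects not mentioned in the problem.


All differentials: 15.7, 3.0, 2.6, 18.1, 20.1, 20.3, 2.7, 7.7
Sorted: 2.6, 2.7, 3.0, 7.7, 15.7, 18.1, 20.1, 20.3
Best 4: 2.6, 2.7, 3.0, 7.7
Average of best = 16 / 4 = 4
Raw index = 4 * 0.96 = 3.84
Handicap index = round(3.84, 1) = 3.8

3.8


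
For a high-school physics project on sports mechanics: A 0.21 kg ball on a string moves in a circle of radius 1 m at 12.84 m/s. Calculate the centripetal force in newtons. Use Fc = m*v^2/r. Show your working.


Fc = m * v^2 / r
v^2 = 12.84^2 = 164.8656
Fc = 0.21 * 164.8656 / 1
Fc = 34.6218 / 1 = 34.6218 N

34.6218 N


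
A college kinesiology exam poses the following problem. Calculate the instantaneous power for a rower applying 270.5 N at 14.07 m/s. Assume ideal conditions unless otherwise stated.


P = F * v
P = 270.5 * 14.07
P = 3805.935 W

3805.935 W


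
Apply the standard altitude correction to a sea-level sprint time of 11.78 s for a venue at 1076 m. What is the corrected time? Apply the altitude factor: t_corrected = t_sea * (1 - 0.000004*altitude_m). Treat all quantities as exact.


Correction factor = 1 - 0.000004 * 1076 = 0.995696
t_corrected = t_sea * factor = 11.78 * 0.995696
t_corrected = 11.7293 s

11.7293 s


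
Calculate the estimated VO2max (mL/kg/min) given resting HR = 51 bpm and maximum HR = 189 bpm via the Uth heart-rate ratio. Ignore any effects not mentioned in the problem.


VO2max = 15.3 * HRmax / HRrest
VO2max = 15.3 * 189 / 51
VO2max = 2891.7 / 51 = 56.7 mL/kg/min

56.7 mL/kg/min


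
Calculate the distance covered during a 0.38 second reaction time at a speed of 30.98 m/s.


d = v * t
d = 30.98 * 0.38
d = 11.7724 m

11.7724 m


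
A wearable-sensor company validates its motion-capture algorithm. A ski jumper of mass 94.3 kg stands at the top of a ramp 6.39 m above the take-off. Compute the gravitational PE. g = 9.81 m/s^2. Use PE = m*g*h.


PE = m * g * h
PE = 94.3 * 9.81 * 6.39
PE = 925.083 * 6.39 = 5911.2804 J

5911.2804 J


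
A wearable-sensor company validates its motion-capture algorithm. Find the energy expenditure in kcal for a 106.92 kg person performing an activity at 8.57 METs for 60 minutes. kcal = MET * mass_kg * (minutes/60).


kcal = MET * mass * time_hr
Convert time: 60 min = 1 hr
kcal = 8.57 * 106.92 * 1
kcal = 916.3044 kcal

916.3044 kcal


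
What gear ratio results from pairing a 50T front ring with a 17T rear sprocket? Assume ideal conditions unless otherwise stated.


GR = front_teeth / rear_teeth
GR = 50 / 17
GR = 2.9412

2.9412


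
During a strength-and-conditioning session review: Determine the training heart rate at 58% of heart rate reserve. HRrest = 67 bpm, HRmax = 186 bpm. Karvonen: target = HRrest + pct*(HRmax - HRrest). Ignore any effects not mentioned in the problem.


Target = HRrest + pct*(HRmax - HRrest)
Heart rate reserve = HRmax - HRrest = 186 - 67 = 119 bpm
Fraction = 58% = 0.58
Target = 67 + 0.58 * 119
Target = 67 + 69.02 = 136.02 bpm

136.02 bpm


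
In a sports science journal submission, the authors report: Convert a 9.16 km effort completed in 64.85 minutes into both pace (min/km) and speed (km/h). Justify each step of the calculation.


Pace = time / distance = 64.85 min / 9.16 km = 7.0797 min/km
Speed = distance / time_in_hours = 9.16 / 1.0808 hr
Speed = 8.4749 km/h

7.0797 min/km, 8.4749 km/h


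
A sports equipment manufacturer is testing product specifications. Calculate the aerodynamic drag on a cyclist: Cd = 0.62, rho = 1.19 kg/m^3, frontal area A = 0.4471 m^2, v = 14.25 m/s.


Fd = 0.5 * Cd * rho * A * v^2
Fd = 0.5 * 0.62 * 1.19 * 0.4471 * 14.25^2
v^2 = 203.0625
Fd = 0.5 * 0.62 * 1.19 * 0.4471 * 203.0625 = 33.4922 N

33.4922 N


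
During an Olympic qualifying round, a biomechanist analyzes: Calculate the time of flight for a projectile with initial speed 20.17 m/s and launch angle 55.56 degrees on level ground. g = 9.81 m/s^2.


T = 2*v*sin(theta)/g
sin(theta) = sin(55.56 deg) = 0.8247
T = 2*20.17*0.8247 / 9.81
T = 33.2692 / 9.81 = 3.3914 s

3.3914 s


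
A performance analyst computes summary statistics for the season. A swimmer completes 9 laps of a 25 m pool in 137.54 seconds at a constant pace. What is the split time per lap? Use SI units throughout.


Split time = total_time / n_laps = 137.54 / 9
Split time = 15.2822 s per lap

15.2822 s


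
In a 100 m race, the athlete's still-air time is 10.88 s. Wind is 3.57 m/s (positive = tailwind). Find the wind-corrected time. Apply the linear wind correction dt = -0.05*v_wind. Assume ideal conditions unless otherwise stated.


dt = -0.05 * v_wind = -0.05 * 3.57 = -0.1785 s
t_corrected = t_still + dt = 10.88 + (-0.1785)
t_corrected = 10.7015 s

10.7015 s


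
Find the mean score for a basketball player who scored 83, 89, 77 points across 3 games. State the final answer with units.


Average = sum / n
Sum = 249
Average = 249 / 3 = 83

83


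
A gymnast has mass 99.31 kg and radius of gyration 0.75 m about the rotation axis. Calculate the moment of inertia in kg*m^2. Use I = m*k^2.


I = m * k^2
I = 99.31 * 0.75^2
I = 99.31 * 0.5625 = 55.8619 kg*m^2

55.8619 kg*m^2


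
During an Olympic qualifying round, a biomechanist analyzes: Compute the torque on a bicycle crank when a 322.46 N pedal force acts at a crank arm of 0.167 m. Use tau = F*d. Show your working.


tau = F * d
tau = 322.46 * 0.167
tau = 53.8508 N*m

53.8508 N*m


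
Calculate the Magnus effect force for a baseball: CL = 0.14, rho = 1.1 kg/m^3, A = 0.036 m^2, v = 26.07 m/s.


FM = 0.5 * CL * rho * A * v^2
FM = 0.5 * 0.14 * 1.1 * 0.036 * 26.07^2
v^2 = 679.6449
FM = 0.5 * 0.14 * 1.1 * 0.036 * 679.6449 = 1.884 N

1.884 N


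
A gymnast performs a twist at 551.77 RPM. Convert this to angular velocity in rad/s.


omega = RPM * 2 * pi / 60
omega = 551.77 * 2 * 3.14159 / 60
omega = 3466.8732 / 60 = 57.7812 rad/s

57.7812 rad/s


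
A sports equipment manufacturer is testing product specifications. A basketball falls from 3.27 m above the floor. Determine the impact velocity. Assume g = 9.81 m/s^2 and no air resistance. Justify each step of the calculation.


v = sqrt(2 * g * h)
v = sqrt(2 * 9.81 * 3.27)
v = sqrt(64.1574) = 8.0098 m/s

8.0098 m/s


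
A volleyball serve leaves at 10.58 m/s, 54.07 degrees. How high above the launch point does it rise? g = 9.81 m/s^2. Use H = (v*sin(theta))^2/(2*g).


H = (v*sin(theta))^2 / (2*g)
vy = v*sin(theta) = 10.58 * sin(54.07 deg) = 8.567 m/s
H = vy^2 / (2*g) = 73.3933 / (2*9.81)
H = 73.3933 / 19.62 = 3.7407 m

3.7407 m


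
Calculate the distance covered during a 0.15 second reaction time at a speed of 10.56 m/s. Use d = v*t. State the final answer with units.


d = v * t
d = 10.56 * 0.15
d = 1.584 m

1.584 m


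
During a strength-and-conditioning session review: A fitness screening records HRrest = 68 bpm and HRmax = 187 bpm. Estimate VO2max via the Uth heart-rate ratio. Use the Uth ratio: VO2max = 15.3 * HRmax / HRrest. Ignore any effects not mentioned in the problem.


VO2max = 15.3 * HRmax / HRrest
VO2max = 15.3 * 187 / 68
VO2max = 2861.1 / 68 = 42.075 mL/kg/min

42.075 mL/kg/min


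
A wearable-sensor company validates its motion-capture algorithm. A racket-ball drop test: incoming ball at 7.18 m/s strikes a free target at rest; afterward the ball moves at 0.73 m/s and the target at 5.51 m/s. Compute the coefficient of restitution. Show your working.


e = (v2_after - v1_after) / (v1_before - v2_before)
Numerator = 5.51 - 0.73 = 4.78
Denominator = 7.18 - 0 = 7.18
e = 4.78 / 7.18 = 0.6657

0.6657


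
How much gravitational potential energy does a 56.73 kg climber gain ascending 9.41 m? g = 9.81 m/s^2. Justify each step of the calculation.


PE = m * g * h
PE = 56.73 * 9.81 * 9.41
PE = 556.5213 * 9.41 = 5236.8654 J

5236.8654 J


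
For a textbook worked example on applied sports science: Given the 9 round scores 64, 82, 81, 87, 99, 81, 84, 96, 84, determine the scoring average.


Average = sum / n
Sum = 758
Average = 758 / 9 = 84.2222

84.2222


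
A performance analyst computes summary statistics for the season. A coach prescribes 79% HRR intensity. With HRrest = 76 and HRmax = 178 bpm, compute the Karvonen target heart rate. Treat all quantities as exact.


Target = HRrest + pct*(HRmax - HRrest)
Heart rate reserve = HRmax - HRrest = 178 - 76 = 102 bpm
Fraction = 79% = 0.79
Target = 76 + 0.79 * 102
Target = 76 + 80.58 = 156.58 bpm

156.58 bpm


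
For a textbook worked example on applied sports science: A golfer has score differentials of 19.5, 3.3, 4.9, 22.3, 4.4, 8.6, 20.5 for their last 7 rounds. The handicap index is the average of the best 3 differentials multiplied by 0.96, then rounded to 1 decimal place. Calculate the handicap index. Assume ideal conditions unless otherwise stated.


All differentials: 19.5, 3.3, 4.9, 22.3, 4.4, 8.6, 20.5
Sorted: 3.3, 4.4, 4.9, 8.6, 19.5, 20.5, 22.3
Best 3: 3.3, 4.4, 4.9
Average of best = 12.6 / 3 = 4.2
Raw index = 4.2 * 0.96 = 4.032
Handicap index = round(4.032, 1) = 4.0

4.0


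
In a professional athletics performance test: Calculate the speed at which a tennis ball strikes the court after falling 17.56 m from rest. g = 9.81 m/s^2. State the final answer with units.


v = sqrt(2 * g * h)
v = sqrt(2 * 9.81 * 17.56)
v = sqrt(344.5272) = 18.5614 m/s

18.5614 m/s


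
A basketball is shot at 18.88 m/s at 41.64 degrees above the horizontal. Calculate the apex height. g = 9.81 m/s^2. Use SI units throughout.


H = (v*sin(theta))^2 / (2*g)
vy = v*sin(theta) = 18.88 * sin(41.64 deg) = 12.5448 m/s
H = vy^2 / (2*g) = 157.3715 / (2*9.81)
H = 157.3715 / 19.62 = 8.021 m

8.021 m


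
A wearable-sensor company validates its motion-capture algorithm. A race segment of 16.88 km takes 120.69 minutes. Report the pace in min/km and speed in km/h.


Pace = time / distance = 120.69 min / 16.88 km = 7.1499 min/km
Speed = distance / time_in_hours = 16.88 / 2.0115 hr
Speed = 8.3917 km/h

7.1499 min/km, 8.3917 km/h


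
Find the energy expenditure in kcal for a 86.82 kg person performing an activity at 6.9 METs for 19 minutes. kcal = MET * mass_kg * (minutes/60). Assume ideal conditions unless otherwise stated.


kcal = MET * mass * time_hr
Convert time: 19 min = 0.3167 hr
kcal = 6.9 * 86.82 * 0.3167
kcal = 189.7017 kcal

189.7017 kcal


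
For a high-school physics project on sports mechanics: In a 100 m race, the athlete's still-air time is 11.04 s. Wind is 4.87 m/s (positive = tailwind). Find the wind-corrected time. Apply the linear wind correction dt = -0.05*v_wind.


dt = -0.05 * v_wind = -0.05 * 4.87 = -0.2435 s
t_corrected = t_still + dt = 11.04 + (-0.2435)
t_corrected = 10.7965 s

10.7965 s


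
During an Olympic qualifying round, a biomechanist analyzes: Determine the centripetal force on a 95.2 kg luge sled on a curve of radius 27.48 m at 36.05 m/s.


Fc = m * v^2 / r
v^2 = 36.05^2 = 1299.6025
Fc = 95.2 * 1299.6025 / 27.48
Fc = 123722.158 / 27.48 = 4502.2619 N

4502.2619 N


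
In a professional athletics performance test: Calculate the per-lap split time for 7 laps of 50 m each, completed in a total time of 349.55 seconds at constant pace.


Split time = total_time / n_laps = 349.55 / 7
Split time = 49.9357 s per lap

49.9357 s


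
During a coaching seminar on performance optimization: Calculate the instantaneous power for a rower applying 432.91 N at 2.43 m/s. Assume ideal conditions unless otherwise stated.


P = F * v
P = 432.91 * 2.43
P = 1051.9713 W

1051.9713 W


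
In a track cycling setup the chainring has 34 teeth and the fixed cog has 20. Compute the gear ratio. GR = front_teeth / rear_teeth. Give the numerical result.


GR = front_teeth / rear_teeth
GR = 34 / 20
GR = 1.7

1.7


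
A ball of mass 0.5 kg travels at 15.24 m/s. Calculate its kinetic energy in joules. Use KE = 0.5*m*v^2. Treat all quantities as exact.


KE = 0.5 * m * v^2
KE = 0.5 * 0.5 * 15.24^2
KE = 0.5 * 0.5 * 232.2576 = 58.0644 J

58.0644 J


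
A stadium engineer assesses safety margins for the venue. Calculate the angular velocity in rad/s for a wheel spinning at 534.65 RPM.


omega = RPM * 2 * pi / 60
omega = 534.65 * 2 * 3.14159 / 60
omega = 3359.305 / 60 = 55.9884 rad/s

55.9884 rad/s


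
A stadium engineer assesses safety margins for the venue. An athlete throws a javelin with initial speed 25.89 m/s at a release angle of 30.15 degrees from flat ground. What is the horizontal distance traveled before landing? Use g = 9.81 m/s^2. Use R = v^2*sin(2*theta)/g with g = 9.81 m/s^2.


R = v^2 * sin(2*theta) / g
Convert angle to radians: theta = 30.15 deg = 0.5262 rad
sin(2*theta) = sin(1.0524) = 0.8686
R = 25.89^2 * 0.8686 / 9.81
R = 670.2921 * 0.8686 / 9.81 = 59.3514 m

59.3514 m


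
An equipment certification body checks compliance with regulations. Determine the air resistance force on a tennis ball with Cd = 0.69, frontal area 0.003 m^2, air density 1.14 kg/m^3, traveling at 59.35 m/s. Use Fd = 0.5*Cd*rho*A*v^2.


Fd = 0.5 * Cd * rho * A * v^2
Fd = 0.5 * 0.69 * 1.14 * 0.003 * 59.35^2
v^2 = 3522.4225
Fd = 0.5 * 0.69 * 1.14 * 0.003 * 3522.4225 = 4.1561 N

4.1561 N


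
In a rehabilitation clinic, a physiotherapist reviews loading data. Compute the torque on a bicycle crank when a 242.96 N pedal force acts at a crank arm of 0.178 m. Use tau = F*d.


tau = F * d
tau = 242.96 * 0.178
tau = 43.2469 N*m

43.2469 N*m


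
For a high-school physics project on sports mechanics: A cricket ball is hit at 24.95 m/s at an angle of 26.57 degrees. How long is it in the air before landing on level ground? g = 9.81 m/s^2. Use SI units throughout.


T = 2*v*sin(theta)/g
sin(theta) = sin(26.57 deg) = 0.4473
T = 2*24.95*0.4473 / 9.81
T = 22.3198 / 9.81 = 2.2752 s

2.2752 s


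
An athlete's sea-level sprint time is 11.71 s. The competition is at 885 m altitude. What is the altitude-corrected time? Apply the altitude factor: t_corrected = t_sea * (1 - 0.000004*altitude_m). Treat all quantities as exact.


Correction factor = 1 - 0.000004 * 885 = 0.99646
t_corrected = t_sea * factor = 11.71 * 0.99646
t_corrected = 11.6685 s

11.6685 s


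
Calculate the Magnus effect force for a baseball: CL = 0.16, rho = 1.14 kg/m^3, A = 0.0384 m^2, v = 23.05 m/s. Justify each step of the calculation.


FM = 0.5 * CL * rho * A * v^2
FM = 0.5 * 0.16 * 1.14 * 0.0384 * 23.05^2
v^2 = 531.3025
FM = 0.5 * 0.16 * 1.14 * 0.0384 * 531.3025 = 1.8607 N

1.8607 N


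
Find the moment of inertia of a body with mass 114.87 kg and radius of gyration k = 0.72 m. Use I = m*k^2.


I = m * k^2
I = 114.87 * 0.72^2
I = 114.87 * 0.5184 = 59.5486 kg*m^2

59.5486 kg*m^2


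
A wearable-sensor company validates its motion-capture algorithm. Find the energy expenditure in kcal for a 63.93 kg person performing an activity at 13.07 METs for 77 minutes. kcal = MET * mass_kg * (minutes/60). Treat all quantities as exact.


kcal = MET * mass * time_hr
Convert time: 77 min = 1.2833 hr
kcal = 13.07 * 63.93 * 1.2833
kcal = 1072.3085 kcal

1072.3085 kcal


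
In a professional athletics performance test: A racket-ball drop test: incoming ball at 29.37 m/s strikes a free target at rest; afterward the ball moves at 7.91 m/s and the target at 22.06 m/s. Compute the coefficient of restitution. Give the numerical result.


e = (v2_after - v1_after) / (v1_before - v2_before)
Numerator = 22.06 - 7.91 = 14.15
Denominator = 29.37 - 0 = 29.37
e = 14.15 / 29.37 = 0.4818

0.4818


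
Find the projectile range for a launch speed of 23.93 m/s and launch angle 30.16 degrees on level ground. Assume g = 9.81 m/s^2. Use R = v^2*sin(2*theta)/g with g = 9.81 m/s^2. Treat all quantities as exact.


R = v^2 * sin(2*theta) / g
Convert angle to radians: theta = 30.16 deg = 0.5264 rad
sin(2*theta) = sin(1.0528) = 0.8688
R = 23.93^2 * 0.8688 / 9.81
R = 572.6449 * 0.8688 / 9.81 = 50.7152 m

50.7152 m


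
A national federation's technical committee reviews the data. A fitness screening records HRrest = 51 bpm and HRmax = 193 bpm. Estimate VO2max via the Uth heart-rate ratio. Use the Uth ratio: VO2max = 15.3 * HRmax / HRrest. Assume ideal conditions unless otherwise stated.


VO2max = 15.3 * HRmax / HRrest
VO2max = 15.3 * 193 / 51
VO2max = 2952.9 / 51 = 57.9 mL/kg/min

57.9 mL/kg/min


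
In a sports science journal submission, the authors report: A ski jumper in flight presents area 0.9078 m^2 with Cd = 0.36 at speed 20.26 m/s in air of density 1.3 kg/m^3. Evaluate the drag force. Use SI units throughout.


Fd = 0.5 * Cd * rho * A * v^2
Fd = 0.5 * 0.36 * 1.3 * 0.9078 * 20.26^2
v^2 = 410.4676
Fd = 0.5 * 0.36 * 1.3 * 0.9078 * 410.4676 = 87.1937 N

87.1937 N


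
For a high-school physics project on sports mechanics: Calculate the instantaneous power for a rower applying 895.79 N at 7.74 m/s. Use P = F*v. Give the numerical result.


P = F * v
P = 895.79 * 7.74
P = 6933.4146 W

6933.4146 W


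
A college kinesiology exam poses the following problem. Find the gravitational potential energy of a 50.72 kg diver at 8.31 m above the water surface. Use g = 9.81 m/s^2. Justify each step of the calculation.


PE = m * g * h
PE = 50.72 * 9.81 * 8.31
PE = 497.5632 * 8.31 = 4134.7502 J

4134.7502 J


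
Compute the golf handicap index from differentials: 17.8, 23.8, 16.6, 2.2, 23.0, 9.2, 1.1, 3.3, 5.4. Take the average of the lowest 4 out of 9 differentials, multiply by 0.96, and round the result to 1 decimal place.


All differentials: 17.8, 23.8, 16.6, 2.2, 23.0, 9.2, 1.1, 3.3, 5.4
Sorted: 1.1, 2.2, 3.3, 5.4, 9.2, 16.6, 17.8, 23.0, 23.8
Best 4: 1.1, 2.2, 3.3, 5.4
Average of best = 12 / 4 = 3
Raw index = 3 * 0.96 = 2.88
Handicap index = round(2.88, 1) = 2.9

2.9


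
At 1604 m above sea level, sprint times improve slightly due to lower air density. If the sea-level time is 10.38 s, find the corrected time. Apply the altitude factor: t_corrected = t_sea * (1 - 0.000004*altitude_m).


Correction factor = 1 - 0.000004 * 1604 = 0.993584
t_corrected = t_sea * factor = 10.38 * 0.993584
t_corrected = 10.3134 s

10.3134 s


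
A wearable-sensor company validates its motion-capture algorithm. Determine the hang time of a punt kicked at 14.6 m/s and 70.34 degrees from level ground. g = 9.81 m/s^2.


T = 2*v*sin(theta)/g
sin(theta) = sin(70.34 deg) = 0.9417
T = 2*14.6*0.9417 / 9.81
T = 27.4978 / 9.81 = 2.803 s

2.803 s


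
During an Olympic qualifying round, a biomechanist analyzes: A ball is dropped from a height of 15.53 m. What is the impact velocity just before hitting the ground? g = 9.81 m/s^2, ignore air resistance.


v = sqrt(2 * g * h)
v = sqrt(2 * 9.81 * 15.53)
v = sqrt(304.6986) = 17.4556 m/s

17.4556 m/s


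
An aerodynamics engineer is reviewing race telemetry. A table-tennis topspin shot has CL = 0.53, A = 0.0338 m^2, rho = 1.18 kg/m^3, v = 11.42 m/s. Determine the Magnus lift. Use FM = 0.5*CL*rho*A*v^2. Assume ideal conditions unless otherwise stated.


FM = 0.5 * CL * rho * A * v^2
FM = 0.5 * 0.53 * 1.18 * 0.0338 * 11.42^2
v^2 = 130.4164
FM = 0.5 * 0.53 * 1.18 * 0.0338 * 130.4164 = 1.3784 N

1.3784 N


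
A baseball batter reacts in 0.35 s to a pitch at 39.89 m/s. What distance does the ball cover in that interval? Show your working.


d = v * t
d = 39.89 * 0.35
d = 13.9615 m

13.9615 m


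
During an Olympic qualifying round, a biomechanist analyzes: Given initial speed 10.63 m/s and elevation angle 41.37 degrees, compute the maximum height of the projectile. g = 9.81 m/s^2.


H = (v*sin(theta))^2 / (2*g)
vy = v*sin(theta) = 10.63 * sin(41.37 deg) = 7.0256 m/s
H = vy^2 / (2*g) = 49.3586 / (2*9.81)
H = 49.3586 / 19.62 = 2.5157 m

2.5157 m


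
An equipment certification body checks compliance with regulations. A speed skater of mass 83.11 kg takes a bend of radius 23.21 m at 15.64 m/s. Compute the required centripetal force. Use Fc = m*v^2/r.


Fc = m * v^2 / r
v^2 = 15.64^2 = 244.6096
Fc = 83.11 * 244.6096 / 23.21
Fc = 20329.5039 / 23.21 = 875.8942 N

875.8942 N


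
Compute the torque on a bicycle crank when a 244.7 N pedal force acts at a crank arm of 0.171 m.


tau = F * d
tau = 244.7 * 0.171
tau = 41.8437 N*m

41.8437 N*m


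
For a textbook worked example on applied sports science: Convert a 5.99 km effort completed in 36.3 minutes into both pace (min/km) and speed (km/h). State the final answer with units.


Pace = time / distance = 36.3 min / 5.99 km = 6.0601 min/km
Speed = distance / time_in_hours = 5.99 / 0.605 hr
Speed = 9.9008 km/h

6.0601 min/km, 9.9008 km/h


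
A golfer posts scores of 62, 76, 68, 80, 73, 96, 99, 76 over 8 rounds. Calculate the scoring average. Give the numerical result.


Average = sum / n
Sum = 630
Average = 630 / 8 = 78.75

78.75


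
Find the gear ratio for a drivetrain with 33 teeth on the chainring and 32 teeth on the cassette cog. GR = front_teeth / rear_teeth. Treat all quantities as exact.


GR = front_teeth / rear_teeth
GR = 33 / 32
GR = 1.0312

1.0312


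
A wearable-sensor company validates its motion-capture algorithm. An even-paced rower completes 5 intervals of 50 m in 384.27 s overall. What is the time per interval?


Split time = total_time / n_laps = 384.27 / 5
Split time = 76.854 s per lap

76.854 s


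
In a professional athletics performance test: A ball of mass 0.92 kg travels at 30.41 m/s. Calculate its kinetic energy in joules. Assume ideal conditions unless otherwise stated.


KE = 0.5 * m * v^2
KE = 0.5 * 0.92 * 30.41^2
KE = 0.5 * 0.92 * 924.7681 = 425.3933 J

425.3933 J


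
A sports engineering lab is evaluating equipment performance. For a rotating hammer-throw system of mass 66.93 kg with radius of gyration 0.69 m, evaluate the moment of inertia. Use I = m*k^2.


I = m * k^2
I = 66.93 * 0.69^2
I = 66.93 * 0.4761 = 31.8654 kg*m^2

31.8654 kg*m^2


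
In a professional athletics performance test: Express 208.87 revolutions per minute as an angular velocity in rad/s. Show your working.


omega = RPM * 2 * pi / 60
omega = 208.87 * 2 * 3.14159 / 60
omega = 1312.3689 / 60 = 21.8728 rad/s

21.8728 rad/s


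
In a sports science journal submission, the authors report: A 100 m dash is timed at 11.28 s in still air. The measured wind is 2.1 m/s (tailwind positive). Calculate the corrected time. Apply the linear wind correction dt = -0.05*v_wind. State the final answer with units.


dt = -0.05 * v_wind = -0.05 * 2.1 = -0.105 s
t_corrected = t_still + dt = 11.28 + (-0.105)
t_corrected = 11.175 s

11.175 s


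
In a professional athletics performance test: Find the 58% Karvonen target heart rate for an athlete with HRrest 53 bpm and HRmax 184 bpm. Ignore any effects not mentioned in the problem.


Target = HRrest + pct*(HRmax - HRrest)
Heart rate reserve = HRmax - HRrest = 184 - 53 = 131 bpm
Fraction = 58% = 0.58
Target = 53 + 0.58 * 131
Target = 53 + 75.98 = 128.98 bpm

128.98 bpm


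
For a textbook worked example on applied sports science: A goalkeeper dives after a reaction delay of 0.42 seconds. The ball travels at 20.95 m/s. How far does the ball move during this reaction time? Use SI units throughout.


d = v * t
d = 20.95 * 0.42
d = 8.799 m

8.799 m


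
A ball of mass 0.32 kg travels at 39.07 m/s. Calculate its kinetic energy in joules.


KE = 0.5 * m * v^2
KE = 0.5 * 0.32 * 39.07^2
KE = 0.5 * 0.32 * 1526.4649 = 244.2344 J

244.2344 J


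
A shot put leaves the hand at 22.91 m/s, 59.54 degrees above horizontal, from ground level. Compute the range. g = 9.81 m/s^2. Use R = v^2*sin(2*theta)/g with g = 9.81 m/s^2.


R = v^2 * sin(2*theta) / g
Convert angle to radians: theta = 59.54 deg = 1.0392 rad
sin(2*theta) = sin(2.0783) = 0.8739
R = 22.91^2 * 0.8739 / 9.81
R = 524.8681 * 0.8739 / 9.81 = 46.7588 m

46.7588 m


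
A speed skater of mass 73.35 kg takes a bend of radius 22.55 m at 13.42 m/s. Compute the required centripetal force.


Fc = m * v^2 / r
v^2 = 13.42^2 = 180.0964
Fc = 73.35 * 180.0964 / 22.55
Fc = 13210.0709 / 22.55 = 585.8125 N

585.8125 N


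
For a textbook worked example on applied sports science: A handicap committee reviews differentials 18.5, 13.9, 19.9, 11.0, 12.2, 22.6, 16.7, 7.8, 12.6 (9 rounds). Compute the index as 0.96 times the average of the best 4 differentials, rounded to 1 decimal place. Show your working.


All differentials: 18.5, 13.9, 19.9, 11.0, 12.2, 22.6, 16.7, 7.8, 12.6
Sorted: 7.8, 11.0, 12.2, 12.6, 13.9, 16.7, 18.5, 19.9, 22.6
Best 4: 7.8, 11.0, 12.2, 12.6
Average of best = 43.6 / 4 = 10.9
Raw index = 10.9 * 0.96 = 10.464
Handicap index = round(10.464, 1) = 10.5

10.5


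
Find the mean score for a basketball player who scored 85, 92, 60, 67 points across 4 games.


Average = sum / n
Sum = 304
Average = 304 / 4 = 76

76


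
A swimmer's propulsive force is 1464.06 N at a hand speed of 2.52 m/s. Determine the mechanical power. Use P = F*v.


P = F * v
P = 1464.06 * 2.52
P = 3689.4312 W

3689.4312 W


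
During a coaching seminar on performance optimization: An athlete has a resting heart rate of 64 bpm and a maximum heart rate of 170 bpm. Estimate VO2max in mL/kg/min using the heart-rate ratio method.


VO2max = 15.3 * HRmax / HRrest
VO2max = 15.3 * 170 / 64
VO2max = 2601 / 64 = 40.6406 mL/kg/min

40.6406 mL/kg/min


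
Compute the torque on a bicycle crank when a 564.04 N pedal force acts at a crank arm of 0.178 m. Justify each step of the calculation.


tau = F * d
tau = 564.04 * 0.178
tau = 100.3991 N*m

100.3991 N*m


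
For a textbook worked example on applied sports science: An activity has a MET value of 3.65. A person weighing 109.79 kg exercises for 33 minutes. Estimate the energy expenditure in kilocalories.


kcal = MET * mass * time_hr
Convert time: 33 min = 0.55 hr
kcal = 3.65 * 109.79 * 0.55
kcal = 220.4034 kcal

220.4034 kcal


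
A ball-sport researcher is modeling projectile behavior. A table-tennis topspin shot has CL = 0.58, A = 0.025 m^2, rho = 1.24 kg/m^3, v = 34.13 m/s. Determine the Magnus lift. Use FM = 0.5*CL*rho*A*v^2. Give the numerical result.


FM = 0.5 * CL * rho * A * v^2
FM = 0.5 * 0.58 * 1.24 * 0.025 * 34.13^2
v^2 = 1164.8569
FM = 0.5 * 0.58 * 1.24 * 0.025 * 1164.8569 = 10.4721 N

10.4721 N


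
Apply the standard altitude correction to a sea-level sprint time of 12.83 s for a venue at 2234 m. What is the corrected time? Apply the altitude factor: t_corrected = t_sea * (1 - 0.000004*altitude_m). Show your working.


Correction factor = 1 - 0.000004 * 2234 = 0.991064
t_corrected = t_sea * factor = 12.83 * 0.991064
t_corrected = 12.7154 s

12.7154 s


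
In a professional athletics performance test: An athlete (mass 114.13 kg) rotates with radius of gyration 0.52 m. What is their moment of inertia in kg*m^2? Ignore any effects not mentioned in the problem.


I = m * k^2
I = 114.13 * 0.52^2
I = 114.13 * 0.2704 = 30.8608 kg*m^2

30.8608 kg*m^2


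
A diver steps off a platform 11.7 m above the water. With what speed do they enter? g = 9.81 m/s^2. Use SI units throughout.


v = sqrt(2 * g * h)
v = sqrt(2 * 9.81 * 11.7)
v = sqrt(229.554) = 15.151 m/s

15.151 m/s


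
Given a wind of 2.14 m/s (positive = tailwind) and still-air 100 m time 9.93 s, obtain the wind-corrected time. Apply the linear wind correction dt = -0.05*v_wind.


dt = -0.05 * v_wind = -0.05 * 2.14 = -0.107 s
t_corrected = t_still + dt = 9.93 + (-0.107)
t_corrected = 9.823 s

9.823 s


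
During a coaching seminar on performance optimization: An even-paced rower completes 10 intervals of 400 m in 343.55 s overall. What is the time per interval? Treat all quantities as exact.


Split time = total_time / n_laps = 343.55 / 10
Split time = 34.355 s per lap

34.355 s


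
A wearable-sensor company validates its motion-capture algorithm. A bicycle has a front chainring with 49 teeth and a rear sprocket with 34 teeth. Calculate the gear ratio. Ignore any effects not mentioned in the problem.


GR = front_teeth / rear_teeth
GR = 49 / 34
GR = 1.4412

1.4412


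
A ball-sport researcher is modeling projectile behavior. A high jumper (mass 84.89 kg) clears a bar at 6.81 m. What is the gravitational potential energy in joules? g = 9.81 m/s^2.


PE = m * g * h
PE = 84.89 * 9.81 * 6.81
PE = 832.7709 * 6.81 = 5671.1698 J

5671.1698 J


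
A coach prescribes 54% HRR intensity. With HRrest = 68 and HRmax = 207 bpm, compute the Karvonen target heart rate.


Target = HRrest + pct*(HRmax - HRrest)
Heart rate reserve = HRmax - HRrest = 207 - 68 = 139 bpm
Fraction = 54% = 0.54
Target = 68 + 0.54 * 139
Target = 68 + 75.06 = 143.06 bpm

143.06 bpm


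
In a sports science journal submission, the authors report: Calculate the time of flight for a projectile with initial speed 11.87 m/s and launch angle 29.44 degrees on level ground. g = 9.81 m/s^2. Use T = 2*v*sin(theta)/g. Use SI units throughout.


T = 2*v*sin(theta)/g
sin(theta) = sin(29.44 deg) = 0.4915
T = 2*11.87*0.4915 / 9.81
T = 11.6685 / 9.81 = 1.1894 s

1.1894 s


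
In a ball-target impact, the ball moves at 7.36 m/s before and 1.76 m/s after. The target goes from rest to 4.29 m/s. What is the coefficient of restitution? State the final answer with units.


e = (v2_after - v1_after) / (v1_before - v2_before)
Numerator = 4.29 - 1.76 = 2.53
Denominator = 7.36 - 0 = 7.36
e = 2.53 / 7.36 = 0.3438

0.3438


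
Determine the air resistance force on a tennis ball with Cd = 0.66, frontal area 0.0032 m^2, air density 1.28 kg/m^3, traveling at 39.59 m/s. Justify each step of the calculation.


Fd = 0.5 * Cd * rho * A * v^2
Fd = 0.5 * 0.66 * 1.28 * 0.0032 * 39.59^2
v^2 = 1567.3681
Fd = 0.5 * 0.66 * 1.28 * 0.0032 * 1567.3681 = 2.1186 N

2.1186 N


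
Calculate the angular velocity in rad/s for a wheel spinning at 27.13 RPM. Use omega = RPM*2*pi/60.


omega = RPM * 2 * pi / 60
omega = 27.13 * 2 * 3.14159 / 60
omega = 170.4628 / 60 = 2.841 rad/s

2.841 rad/s


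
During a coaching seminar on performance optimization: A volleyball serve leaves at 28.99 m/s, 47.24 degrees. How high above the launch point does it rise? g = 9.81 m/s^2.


H = (v*sin(theta))^2 / (2*g)
vy = v*sin(theta) = 28.99 * sin(47.24 deg) = 21.2846 m/s
H = vy^2 / (2*g) = 453.0331 / (2*9.81)
H = 453.0331 / 19.62 = 23.0904 m

23.0904 m


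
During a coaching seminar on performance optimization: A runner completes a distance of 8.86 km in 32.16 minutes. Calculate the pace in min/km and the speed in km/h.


Pace = time / distance = 32.16 min / 8.86 km = 3.6298 min/km
Speed = distance / time_in_hours = 8.86 / 0.536 hr
Speed = 16.5299 km/h

3.6298 min/km, 16.5299 km/h


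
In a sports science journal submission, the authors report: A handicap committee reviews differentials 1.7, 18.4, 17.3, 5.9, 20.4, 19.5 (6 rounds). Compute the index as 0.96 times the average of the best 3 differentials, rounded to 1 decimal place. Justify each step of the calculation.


All differentials: 1.7, 18.4, 17.3, 5.9, 20.4, 19.5
Sorted: 1.7, 5.9, 17.3, 18.4, 19.5, 20.4
Best 3: 1.7, 5.9, 17.3
Average of best = 24.9 / 3 = 8.3
Raw index = 8.3 * 0.96 = 7.968
Handicap index = round(7.968, 1) = 8.0

8.0


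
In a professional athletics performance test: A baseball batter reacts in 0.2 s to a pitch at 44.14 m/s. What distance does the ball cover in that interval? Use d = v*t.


d = v * t
d = 44.14 * 0.2
d = 8.828 m

8.828 m


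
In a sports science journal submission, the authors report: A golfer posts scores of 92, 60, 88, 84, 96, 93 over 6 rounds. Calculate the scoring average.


Average = sum / n
Sum = 513
Average = 513 / 6 = 85.5

85.5


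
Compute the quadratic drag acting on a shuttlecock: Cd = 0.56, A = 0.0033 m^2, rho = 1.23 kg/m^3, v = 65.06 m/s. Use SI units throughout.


Fd = 0.5 * Cd * rho * A * v^2
Fd = 0.5 * 0.56 * 1.23 * 0.0033 * 65.06^2
v^2 = 4232.8036
Fd = 0.5 * 0.56 * 1.23 * 0.0033 * 4232.8036 = 4.8107 N

4.8107 N


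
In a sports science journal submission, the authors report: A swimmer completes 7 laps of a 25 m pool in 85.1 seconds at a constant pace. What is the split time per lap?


Split time = total_time / n_laps = 85.1 / 7
Split time = 12.1571 s per lap

12.1571 s


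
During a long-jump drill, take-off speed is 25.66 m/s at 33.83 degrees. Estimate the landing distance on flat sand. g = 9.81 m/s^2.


R = v^2 * sin(2*theta) / g
Convert angle to radians: theta = 33.83 deg = 0.5904 rad
sin(2*theta) = sin(1.1809) = 0.9249
R = 25.66^2 * 0.9249 / 9.81
R = 658.4356 * 0.9249 / 9.81 = 62.0812 m

62.0812 m


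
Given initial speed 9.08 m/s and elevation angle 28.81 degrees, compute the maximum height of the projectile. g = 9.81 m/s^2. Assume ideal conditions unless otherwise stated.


H = (v*sin(theta))^2 / (2*g)
vy = v*sin(theta) = 9.08 * sin(28.81 deg) = 4.3757 m/s
H = vy^2 / (2*g) = 19.1469 / (2*9.81)
H = 19.1469 / 19.62 = 0.9759 m

0.9759 m


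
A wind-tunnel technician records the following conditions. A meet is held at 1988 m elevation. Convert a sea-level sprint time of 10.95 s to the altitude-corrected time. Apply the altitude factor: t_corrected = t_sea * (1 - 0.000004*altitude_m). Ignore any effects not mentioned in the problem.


Correction factor = 1 - 0.000004 * 1988 = 0.992048
t_corrected = t_sea * factor = 10.95 * 0.992048
t_corrected = 10.8629 s

10.8629 s


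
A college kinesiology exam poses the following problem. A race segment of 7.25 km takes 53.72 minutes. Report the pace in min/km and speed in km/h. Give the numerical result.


Pace = time / distance = 53.72 min / 7.25 km = 7.4097 min/km
Speed = distance / time_in_hours = 7.25 / 0.8953 hr
Speed = 8.0975 km/h

7.4097 min/km, 8.0975 km/h


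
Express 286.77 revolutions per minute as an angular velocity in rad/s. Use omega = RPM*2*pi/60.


omega = RPM * 2 * pi / 60
omega = 286.77 * 2 * 3.14159 / 60
omega = 1801.8291 / 60 = 30.0305 rad/s

30.0305 rad/s


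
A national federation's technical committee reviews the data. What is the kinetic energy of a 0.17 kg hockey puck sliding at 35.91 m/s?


KE = 0.5 * m * v^2
KE = 0.5 * 0.17 * 35.91^2
KE = 0.5 * 0.17 * 1289.5281 = 109.6099 J

109.6099 J


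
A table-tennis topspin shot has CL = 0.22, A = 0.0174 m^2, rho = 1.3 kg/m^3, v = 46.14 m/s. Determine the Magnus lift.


FM = 0.5 * CL * rho * A * v^2
FM = 0.5 * 0.22 * 1.3 * 0.0174 * 46.14^2
v^2 = 2128.8996
FM = 0.5 * 0.22 * 1.3 * 0.0174 * 2128.8996 = 5.2971 N

5.2971 N


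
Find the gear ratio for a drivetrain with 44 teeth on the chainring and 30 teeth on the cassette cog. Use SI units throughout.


GR = front_teeth / rear_teeth
GR = 44 / 30
GR = 1.4667

1.4667


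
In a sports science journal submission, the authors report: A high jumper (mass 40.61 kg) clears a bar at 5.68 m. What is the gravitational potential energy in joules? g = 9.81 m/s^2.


PE = m * g * h
PE = 40.61 * 9.81 * 5.68
PE = 398.3841 * 5.68 = 2262.8217 J

2262.8217 J


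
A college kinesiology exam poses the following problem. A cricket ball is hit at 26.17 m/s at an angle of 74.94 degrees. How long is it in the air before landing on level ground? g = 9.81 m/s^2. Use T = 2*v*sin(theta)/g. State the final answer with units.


T = 2*v*sin(theta)/g
sin(theta) = sin(74.94 deg) = 0.9657
T = 2*26.17*0.9657 / 9.81
T = 50.5423 / 9.81 = 5.1521 s

5.1521 s


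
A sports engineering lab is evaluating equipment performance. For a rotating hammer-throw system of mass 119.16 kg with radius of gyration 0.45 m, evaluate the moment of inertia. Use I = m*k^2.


I = m * k^2
I = 119.16 * 0.45^2
I = 119.16 * 0.2025 = 24.1299 kg*m^2

24.1299 kg*m^2


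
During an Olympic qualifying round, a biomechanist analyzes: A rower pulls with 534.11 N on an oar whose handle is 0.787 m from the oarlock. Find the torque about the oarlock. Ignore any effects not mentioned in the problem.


tau = F * d
tau = 534.11 * 0.787
tau = 420.3446 N*m

420.3446 N*m


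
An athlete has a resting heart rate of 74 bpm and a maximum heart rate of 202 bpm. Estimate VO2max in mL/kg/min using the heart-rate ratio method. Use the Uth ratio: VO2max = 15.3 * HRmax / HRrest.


VO2max = 15.3 * HRmax / HRrest
VO2max = 15.3 * 202 / 74
VO2max = 3090.6 / 74 = 41.7649 mL/kg/min

41.7649 mL/kg/min


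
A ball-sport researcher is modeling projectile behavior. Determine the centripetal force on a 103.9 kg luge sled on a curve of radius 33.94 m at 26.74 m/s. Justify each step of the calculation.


Fc = m * v^2 / r
v^2 = 26.74^2 = 715.0276
Fc = 103.9 * 715.0276 / 33.94
Fc = 74291.3676 / 33.94 = 2188.903 N

2188.903 N


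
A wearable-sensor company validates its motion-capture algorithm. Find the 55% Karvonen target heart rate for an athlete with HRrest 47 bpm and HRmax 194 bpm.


Target = HRrest + pct*(HRmax - HRrest)
Heart rate reserve = HRmax - HRrest = 194 - 47 = 147 bpm
Fraction = 55% = 0.55
Target = 47 + 0.55 * 147
Target = 47 + 80.85 = 127.85 bpm

127.85 bpm


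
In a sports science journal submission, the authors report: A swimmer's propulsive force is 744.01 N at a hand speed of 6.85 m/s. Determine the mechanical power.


P = F * v
P = 744.01 * 6.85
P = 5096.4685 W

5096.4685 W


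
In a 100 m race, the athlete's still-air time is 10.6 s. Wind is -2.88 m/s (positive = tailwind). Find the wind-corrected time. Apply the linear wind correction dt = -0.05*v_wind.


dt = -0.05 * v_wind = -0.05 * -2.88 = 0.144 s
t_corrected = t_still + dt = 10.6 + (0.144)
t_corrected = 10.744 s

10.744 s


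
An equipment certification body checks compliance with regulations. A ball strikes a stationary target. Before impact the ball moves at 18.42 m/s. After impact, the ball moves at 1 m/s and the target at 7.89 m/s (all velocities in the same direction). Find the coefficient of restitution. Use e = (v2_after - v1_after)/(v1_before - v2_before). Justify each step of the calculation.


e = (v2_after - v1_after) / (v1_before - v2_before)
Numerator = 7.89 - 1 = 6.89
Denominator = 18.42 - 0 = 18.42
e = 6.89 / 18.42 = 0.374

0.374


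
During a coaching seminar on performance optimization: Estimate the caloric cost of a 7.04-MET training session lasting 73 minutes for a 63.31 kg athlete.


kcal = MET * mass * time_hr
Convert time: 73 min = 1.2167 hr
kcal = 7.04 * 63.31 * 1.2167
kcal = 542.2713 kcal

542.2713 kcal


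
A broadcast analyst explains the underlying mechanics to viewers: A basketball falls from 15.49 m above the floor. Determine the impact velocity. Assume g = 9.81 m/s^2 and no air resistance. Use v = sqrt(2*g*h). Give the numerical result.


v = sqrt(2 * g * h)
v = sqrt(2 * 9.81 * 15.49)
v = sqrt(303.9138) = 17.4331 m/s

17.4331 m/s


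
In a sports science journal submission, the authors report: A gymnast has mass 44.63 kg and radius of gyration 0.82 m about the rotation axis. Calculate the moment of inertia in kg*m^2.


I = m * k^2
I = 44.63 * 0.82^2
I = 44.63 * 0.6724 = 30.0092 kg*m^2

30.0092 kg*m^2


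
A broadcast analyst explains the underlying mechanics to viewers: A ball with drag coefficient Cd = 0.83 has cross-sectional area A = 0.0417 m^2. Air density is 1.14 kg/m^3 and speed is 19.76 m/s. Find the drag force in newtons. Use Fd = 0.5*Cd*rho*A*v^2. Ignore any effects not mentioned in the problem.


Fd = 0.5 * Cd * rho * A * v^2
Fd = 0.5 * 0.83 * 1.14 * 0.0417 * 19.76^2
v^2 = 390.4576
Fd = 0.5 * 0.83 * 1.14 * 0.0417 * 390.4576 = 7.7031 N

7.7031 N
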